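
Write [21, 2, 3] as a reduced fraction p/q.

150/7

Fold from the inside: start with 3/1.
  2 + 1/3 = 7/3
  21 + 3/7 = 150/7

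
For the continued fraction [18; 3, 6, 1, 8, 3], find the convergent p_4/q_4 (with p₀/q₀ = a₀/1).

Using pₖ = aₖpₖ₋₁ + pₖ₋₂, qₖ = aₖqₖ₋₁ + qₖ₋₂ (with p₋₁=1, p₋₂=0, q₋₁=0, q₋₂=1):
  k=0: a=18, p=18, q=1
  k=1: a=3, p=55, q=3
  k=2: a=6, p=348, q=19
  k=3: a=1, p=403, q=22
  k=4: a=8, p=3572, q=195

3572/195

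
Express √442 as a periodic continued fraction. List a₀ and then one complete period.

[21; 42]

a₀ = ⌊√442⌋ = 21.
With m₀=0, d₀=1 and mₖ₊₁ = dₖaₖ − mₖ, dₖ₊₁ = (n − mₖ₊₁²)/dₖ, aₖ₊₁ = ⌊(a₀+mₖ₊₁)/dₖ₊₁⌋:
  k=1: m=21, d=1, a=42
d=1 and a=2a₀=42 at k=1, so the next step gives (m, d) = (21, 1) again — its k=1 value — and the period has length 1.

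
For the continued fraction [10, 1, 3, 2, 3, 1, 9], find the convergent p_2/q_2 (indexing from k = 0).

43/4

Using pₖ = aₖpₖ₋₁ + pₖ₋₂, qₖ = aₖqₖ₋₁ + qₖ₋₂ (with p₋₁=1, p₋₂=0, q₋₁=0, q₋₂=1):
  k=0: a=10, p=10, q=1
  k=1: a=1, p=11, q=1
  k=2: a=3, p=43, q=4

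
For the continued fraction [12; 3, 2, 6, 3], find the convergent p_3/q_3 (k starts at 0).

553/45

Using pₖ = aₖpₖ₋₁ + pₖ₋₂, qₖ = aₖqₖ₋₁ + qₖ₋₂ (with p₋₁=1, p₋₂=0, q₋₁=0, q₋₂=1):
  k=0: a=12, p=12, q=1
  k=1: a=3, p=37, q=3
  k=2: a=2, p=86, q=7
  k=3: a=6, p=553, q=45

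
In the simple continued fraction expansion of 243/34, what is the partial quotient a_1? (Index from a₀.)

6

243 = 7·34 + 5   →  a_0 = 7
34 = 6·5 + 4   →  a_1 = 6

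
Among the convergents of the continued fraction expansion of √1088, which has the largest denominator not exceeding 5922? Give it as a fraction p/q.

√1088 = [32; 1, 64, …] (period length 2).
Convergents:
  p_0/q_0 = 32/1
  p_1/q_1 = 33/1
  p_2/q_2 = 2144/65
  p_3/q_3 = 2177/66
  p_4/q_4 = 141472/4289
  p_5/q_5 = 143649/4355
  p_6/q_6 = 9335008/283009
q_5 = 4355 ≤ 5922 < 283009 = q_6, so the answer is 143649/4355.

143649/4355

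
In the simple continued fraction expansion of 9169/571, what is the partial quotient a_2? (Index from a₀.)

3

9169 = 16·571 + 33   →  a_0 = 16
571 = 17·33 + 10   →  a_1 = 17
33 = 3·10 + 3   →  a_2 = 3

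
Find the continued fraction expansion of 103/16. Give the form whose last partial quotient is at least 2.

103 = 6*16 + 7
16 = 2*7 + 2
7 = 3*2 + 1
2 = 2*1 + 0  (stop)
So 103/16 = [6; 2, 3, 2].

[6; 2, 3, 2]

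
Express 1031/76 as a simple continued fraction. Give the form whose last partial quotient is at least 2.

1031 = 13*76 + 43
76 = 1*43 + 33
43 = 1*33 + 10
33 = 3*10 + 3
10 = 3*3 + 1
3 = 3*1 + 0  (stop)
So 1031/76 = [13; 1, 1, 3, 3, 3].

[13; 1, 1, 3, 3, 3]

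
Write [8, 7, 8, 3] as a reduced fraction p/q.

Fold from the inside: start with 3/1.
  8 + 1/3 = 25/3
  7 + 3/25 = 178/25
  8 + 25/178 = 1449/178

1449/178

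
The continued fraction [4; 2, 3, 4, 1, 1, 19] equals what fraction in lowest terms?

5807/1310

Fold from the inside: start with 19/1.
  1 + 1/19 = 20/19
  1 + 19/20 = 39/20
  4 + 20/39 = 176/39
  3 + 39/176 = 567/176
  2 + 176/567 = 1310/567
  4 + 567/1310 = 5807/1310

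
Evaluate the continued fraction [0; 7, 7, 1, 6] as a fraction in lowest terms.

55/392

Fold from the inside: start with 6/1.
  1 + 1/6 = 7/6
  7 + 6/7 = 55/7
  7 + 7/55 = 392/55
  0 + 55/392 = 55/392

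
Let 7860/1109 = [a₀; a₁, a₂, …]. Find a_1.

11

7860 = 7·1109 + 97   →  a_0 = 7
1109 = 11·97 + 42   →  a_1 = 11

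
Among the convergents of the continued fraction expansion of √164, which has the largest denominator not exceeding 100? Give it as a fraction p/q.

√164 = [12; 1, 4, 6, 4, 1, 24, …] (period length 6).
Convergents:
  p_0/q_0 = 12/1
  p_1/q_1 = 13/1
  p_2/q_2 = 64/5
  p_3/q_3 = 397/31
  p_4/q_4 = 1652/129
q_3 = 31 ≤ 100 < 129 = q_4, so the answer is 397/31.

397/31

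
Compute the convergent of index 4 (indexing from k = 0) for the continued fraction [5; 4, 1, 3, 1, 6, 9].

125/24

Using pₖ = aₖpₖ₋₁ + pₖ₋₂, qₖ = aₖqₖ₋₁ + qₖ₋₂ (with p₋₁=1, p₋₂=0, q₋₁=0, q₋₂=1):
  k=0: a=5, p=5, q=1
  k=1: a=4, p=21, q=4
  k=2: a=1, p=26, q=5
  k=3: a=3, p=99, q=19
  k=4: a=1, p=125, q=24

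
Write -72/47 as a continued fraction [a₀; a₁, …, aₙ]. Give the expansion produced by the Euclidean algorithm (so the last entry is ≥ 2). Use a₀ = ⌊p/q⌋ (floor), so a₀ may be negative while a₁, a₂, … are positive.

[-2; 2, 7, 3]

-72 = -2·47 + 22
47 = 2·22 + 3
22 = 7·3 + 1
3 = 3·1 + 0  (stop)
So -72/47 = [-2; 2, 7, 3].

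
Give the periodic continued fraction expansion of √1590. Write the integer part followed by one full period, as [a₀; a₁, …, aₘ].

a₀ = ⌊√1590⌋ = 39.
With m₀=0, d₀=1 and mₖ₊₁ = dₖaₖ − mₖ, dₖ₊₁ = (n − mₖ₊₁²)/dₖ, aₖ₊₁ = ⌊(a₀+mₖ₊₁)/dₖ₊₁⌋:
  k=1: m=39, d=69, a=1
  k=2: m=30, d=10, a=6
  k=3: m=30, d=69, a=1
  k=4: m=39, d=1, a=78
d=1 and a=2a₀=78 at k=4, so the next step gives (m, d) = (39, 69) again — its k=1 value — and the period has length 4.

[39; 1, 6, 1, 78]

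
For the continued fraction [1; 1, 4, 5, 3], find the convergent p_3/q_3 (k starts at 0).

47/26

Using pₖ = aₖpₖ₋₁ + pₖ₋₂, qₖ = aₖqₖ₋₁ + qₖ₋₂ (with p₋₁=1, p₋₂=0, q₋₁=0, q₋₂=1):
  k=0: a=1, p=1, q=1
  k=1: a=1, p=2, q=1
  k=2: a=4, p=9, q=5
  k=3: a=5, p=47, q=26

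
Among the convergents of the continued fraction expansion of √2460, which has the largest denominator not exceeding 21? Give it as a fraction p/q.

√2460 = [49; 1, 1, 2, 24, 2, 1, 1, 98, …] (period length 8).
Convergents:
  p_0/q_0 = 49/1
  p_1/q_1 = 50/1
  p_2/q_2 = 99/2
  p_3/q_3 = 248/5
  p_4/q_4 = 6051/122
q_3 = 5 ≤ 21 < 122 = q_4, so the answer is 248/5.

248/5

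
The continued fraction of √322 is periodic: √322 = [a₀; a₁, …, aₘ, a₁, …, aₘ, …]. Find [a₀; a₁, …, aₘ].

a₀ = ⌊√322⌋ = 17.
With m₀=0, d₀=1 and mₖ₊₁ = dₖaₖ − mₖ, dₖ₊₁ = (n − mₖ₊₁²)/dₖ, aₖ₊₁ = ⌊(a₀+mₖ₊₁)/dₖ₊₁⌋:
  k=1: m=17, d=33, a=1
  k=2: m=16, d=2, a=16
  k=3: m=16, d=33, a=1
  k=4: m=17, d=1, a=34
d=1 and a=2a₀=34 at k=4, so the next step gives (m, d) = (17, 33) again — its k=1 value — and the period has length 4.

[17; 1, 16, 1, 34]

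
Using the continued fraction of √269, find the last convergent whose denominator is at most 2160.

13449/820

√269 = [16; 2, 2, 32, …] (period length 3).
Convergents:
  p_0/q_0 = 16/1
  p_1/q_1 = 33/2
  p_2/q_2 = 82/5
  p_3/q_3 = 2657/162
  p_4/q_4 = 5396/329
  p_5/q_5 = 13449/820
  p_6/q_6 = 435764/26569
q_5 = 820 ≤ 2160 < 26569 = q_6, so the answer is 13449/820.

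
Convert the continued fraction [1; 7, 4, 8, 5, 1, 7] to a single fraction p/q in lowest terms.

Using pₖ = aₖpₖ₋₁ + pₖ₋₂ and qₖ = aₖqₖ₋₁ + qₖ₋₂:
  k=0: a=1, p=1, q=1
  k=1: a=7, p=8, q=7
  k=2: a=4, p=33, q=29
  k=3: a=8, p=272, q=239
  k=4: a=5, p=1393, q=1224
  k=5: a=1, p=1665, q=1463
  k=6: a=7, p=13048, q=11465

13048/11465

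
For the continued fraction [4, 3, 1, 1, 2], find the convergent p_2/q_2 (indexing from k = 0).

Using pₖ = aₖpₖ₋₁ + pₖ₋₂, qₖ = aₖqₖ₋₁ + qₖ₋₂ (with p₋₁=1, p₋₂=0, q₋₁=0, q₋₂=1):
  k=0: a=4, p=4, q=1
  k=1: a=3, p=13, q=3
  k=2: a=1, p=17, q=4

17/4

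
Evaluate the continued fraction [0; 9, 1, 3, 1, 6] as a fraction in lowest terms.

Using pₖ = aₖpₖ₋₁ + pₖ₋₂ and qₖ = aₖqₖ₋₁ + qₖ₋₂:
  k=0: a=0, p=0, q=1
  k=1: a=9, p=1, q=9
  k=2: a=1, p=1, q=10
  k=3: a=3, p=4, q=39
  k=4: a=1, p=5, q=49
  k=5: a=6, p=34, q=333

34/333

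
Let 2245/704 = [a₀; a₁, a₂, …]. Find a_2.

3

2245 = 3·704 + 133   →  a_0 = 3
704 = 5·133 + 39   →  a_1 = 5
133 = 3·39 + 16   →  a_2 = 3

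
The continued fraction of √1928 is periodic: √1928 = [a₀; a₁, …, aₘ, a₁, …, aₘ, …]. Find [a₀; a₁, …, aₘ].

[43; 1, 9, 1, 86]

a₀ = ⌊√1928⌋ = 43.
With m₀=0, d₀=1 and mₖ₊₁ = dₖaₖ − mₖ, dₖ₊₁ = (n − mₖ₊₁²)/dₖ, aₖ₊₁ = ⌊(a₀+mₖ₊₁)/dₖ₊₁⌋:
  k=1: m=43, d=79, a=1
  k=2: m=36, d=8, a=9
  k=3: m=36, d=79, a=1
  k=4: m=43, d=1, a=86
d=1 and a=2a₀=86 at k=4, so the next step gives (m, d) = (43, 79) again — its k=1 value — and the period has length 4.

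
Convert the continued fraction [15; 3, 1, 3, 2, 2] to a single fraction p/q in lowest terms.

1267/83

Fold from the inside: start with 2/1.
  2 + 1/2 = 5/2
  3 + 2/5 = 17/5
  1 + 5/17 = 22/17
  3 + 17/22 = 83/22
  15 + 22/83 = 1267/83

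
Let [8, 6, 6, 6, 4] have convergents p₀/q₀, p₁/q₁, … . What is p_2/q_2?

Using pₖ = aₖpₖ₋₁ + pₖ₋₂, qₖ = aₖqₖ₋₁ + qₖ₋₂ (with p₋₁=1, p₋₂=0, q₋₁=0, q₋₂=1):
  k=0: a=8, p=8, q=1
  k=1: a=6, p=49, q=6
  k=2: a=6, p=302, q=37

302/37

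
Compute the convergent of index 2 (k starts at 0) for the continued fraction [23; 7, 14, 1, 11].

Using pₖ = aₖpₖ₋₁ + pₖ₋₂, qₖ = aₖqₖ₋₁ + qₖ₋₂ (with p₋₁=1, p₋₂=0, q₋₁=0, q₋₂=1):
  k=0: a=23, p=23, q=1
  k=1: a=7, p=162, q=7
  k=2: a=14, p=2291, q=99

2291/99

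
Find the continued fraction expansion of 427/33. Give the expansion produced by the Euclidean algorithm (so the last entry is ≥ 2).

[12; 1, 15, 2]

427 = 12·33 + 31
33 = 1·31 + 2
31 = 15·2 + 1
2 = 2·1 + 0  (stop)
So 427/33 = [12; 1, 15, 2].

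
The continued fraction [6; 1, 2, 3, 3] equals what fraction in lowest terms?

221/33

Using pₖ = aₖpₖ₋₁ + pₖ₋₂ and qₖ = aₖqₖ₋₁ + qₖ₋₂:
  k=0: a=6, p=6, q=1
  k=1: a=1, p=7, q=1
  k=2: a=2, p=20, q=3
  k=3: a=3, p=67, q=10
  k=4: a=3, p=221, q=33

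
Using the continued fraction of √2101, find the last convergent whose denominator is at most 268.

√2101 = [45; 1, 5, 8, 5, 1, 90, …] (period length 6).
Convergents:
  p_0/q_0 = 45/1
  p_1/q_1 = 46/1
  p_2/q_2 = 275/6
  p_3/q_3 = 2246/49
  p_4/q_4 = 11505/251
  p_5/q_5 = 13751/300
q_4 = 251 ≤ 268 < 300 = q_5, so the answer is 11505/251.

11505/251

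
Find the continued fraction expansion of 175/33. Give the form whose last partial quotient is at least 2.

[5; 3, 3, 3]

175 = 5×33 + 10
33 = 3×10 + 3
10 = 3×3 + 1
3 = 3×1 + 0  (stop)
So 175/33 = [5; 3, 3, 3].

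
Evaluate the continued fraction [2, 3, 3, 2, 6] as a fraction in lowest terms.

341/148

Using pₖ = aₖpₖ₋₁ + pₖ₋₂ and qₖ = aₖqₖ₋₁ + qₖ₋₂:
  k=0: a=2, p=2, q=1
  k=1: a=3, p=7, q=3
  k=2: a=3, p=23, q=10
  k=3: a=2, p=53, q=23
  k=4: a=6, p=341, q=148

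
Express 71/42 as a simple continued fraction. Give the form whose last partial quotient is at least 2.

[1; 1, 2, 4, 3]

71 = 1×42 + 29
42 = 1×29 + 13
29 = 2×13 + 3
13 = 4×3 + 1
3 = 3×1 + 0  (stop)
So 71/42 = [1; 1, 2, 4, 3].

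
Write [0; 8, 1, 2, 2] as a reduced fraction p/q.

Fold from the inside: start with 2/1.
  2 + 1/2 = 5/2
  1 + 2/5 = 7/5
  8 + 5/7 = 61/7
  0 + 7/61 = 7/61

7/61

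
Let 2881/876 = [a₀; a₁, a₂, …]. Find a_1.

2881 = 3·876 + 253   →  a_0 = 3
876 = 3·253 + 117   →  a_1 = 3

3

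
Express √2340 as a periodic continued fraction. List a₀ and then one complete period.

a₀ = ⌊√2340⌋ = 48.
With m₀=0, d₀=1 and mₖ₊₁ = dₖaₖ − mₖ, dₖ₊₁ = (n − mₖ₊₁²)/dₖ, aₖ₊₁ = ⌊(a₀+mₖ₊₁)/dₖ₊₁⌋:
  k=1: m=48, d=36, a=2
  k=2: m=24, d=49, a=1
  k=3: m=25, d=35, a=2
  k=4: m=45, d=9, a=10
  k=5: m=45, d=35, a=2
  k=6: m=25, d=49, a=1
  k=7: m=24, d=36, a=2
  k=8: m=48, d=1, a=96
d=1 and a=2a₀=96 at k=8, so the next step gives (m, d) = (48, 36) again — its k=1 value — and the period has length 8.

[48; 2, 1, 2, 10, 2, 1, 2, 96]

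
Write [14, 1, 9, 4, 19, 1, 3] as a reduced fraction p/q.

Using pₖ = aₖpₖ₋₁ + pₖ₋₂ and qₖ = aₖqₖ₋₁ + qₖ₋₂:
  k=0: a=14, p=14, q=1
  k=1: a=1, p=15, q=1
  k=2: a=9, p=149, q=10
  k=3: a=4, p=611, q=41
  k=4: a=19, p=11758, q=789
  k=5: a=1, p=12369, q=830
  k=6: a=3, p=48865, q=3279

48865/3279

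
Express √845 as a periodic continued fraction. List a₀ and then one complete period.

[29; 14, 1, 1, 14, 58]

a₀ = ⌊√845⌋ = 29.
With m₀=0, d₀=1 and mₖ₊₁ = dₖaₖ − mₖ, dₖ₊₁ = (n − mₖ₊₁²)/dₖ, aₖ₊₁ = ⌊(a₀+mₖ₊₁)/dₖ₊₁⌋:
  k=1: m=29, d=4, a=14
  k=2: m=27, d=29, a=1
  k=3: m=2, d=29, a=1
  k=4: m=27, d=4, a=14
  k=5: m=29, d=1, a=58
d=1 and a=2a₀=58 at k=5, so the next step gives (m, d) = (29, 4) again — its k=1 value — and the period has length 5.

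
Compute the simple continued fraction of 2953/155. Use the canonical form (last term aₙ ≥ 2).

2953 = 19*155 + 8
155 = 19*8 + 3
8 = 2*3 + 2
3 = 1*2 + 1
2 = 2*1 + 0  (stop)
So 2953/155 = [19; 19, 2, 1, 2].

[19; 19, 2, 1, 2]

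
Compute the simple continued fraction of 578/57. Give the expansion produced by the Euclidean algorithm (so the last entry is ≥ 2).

578 = 10×57 + 8
57 = 7×8 + 1
8 = 8×1 + 0  (stop)
So 578/57 = [10; 7, 8].

[10; 7, 8]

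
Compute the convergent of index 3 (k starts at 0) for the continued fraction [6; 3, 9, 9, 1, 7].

Using pₖ = aₖpₖ₋₁ + pₖ₋₂, qₖ = aₖqₖ₋₁ + qₖ₋₂ (with p₋₁=1, p₋₂=0, q₋₁=0, q₋₂=1):
  k=0: a=6, p=6, q=1
  k=1: a=3, p=19, q=3
  k=2: a=9, p=177, q=28
  k=3: a=9, p=1612, q=255

1612/255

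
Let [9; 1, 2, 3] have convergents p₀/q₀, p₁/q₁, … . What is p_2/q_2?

Using pₖ = aₖpₖ₋₁ + pₖ₋₂, qₖ = aₖqₖ₋₁ + qₖ₋₂ (with p₋₁=1, p₋₂=0, q₋₁=0, q₋₂=1):
  k=0: a=9, p=9, q=1
  k=1: a=1, p=10, q=1
  k=2: a=2, p=29, q=3

29/3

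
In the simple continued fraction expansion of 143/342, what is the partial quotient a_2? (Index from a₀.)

2

143 = 0·342 + 143   →  a_0 = 0
342 = 2·143 + 56   →  a_1 = 2
143 = 2·56 + 31   →  a_2 = 2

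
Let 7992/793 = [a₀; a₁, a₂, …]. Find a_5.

3

7992 = 10·793 + 62   →  a_0 = 10
793 = 12·62 + 49   →  a_1 = 12
62 = 1·49 + 13   →  a_2 = 1
49 = 3·13 + 10   →  a_3 = 3
13 = 1·10 + 3   →  a_4 = 1
10 = 3·3 + 1   →  a_5 = 3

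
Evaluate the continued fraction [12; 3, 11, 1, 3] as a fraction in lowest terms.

1787/145

Fold from the inside: start with 3/1.
  1 + 1/3 = 4/3
  11 + 3/4 = 47/4
  3 + 4/47 = 145/47
  12 + 47/145 = 1787/145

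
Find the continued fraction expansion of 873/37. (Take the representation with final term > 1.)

[23; 1, 1, 2, 7]

873 = 23·37 + 22
37 = 1·22 + 15
22 = 1·15 + 7
15 = 2·7 + 1
7 = 7·1 + 0  (stop)
So 873/37 = [23; 1, 1, 2, 7].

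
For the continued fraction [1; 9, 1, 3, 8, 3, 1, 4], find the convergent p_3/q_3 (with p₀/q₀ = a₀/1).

Using pₖ = aₖpₖ₋₁ + pₖ₋₂, qₖ = aₖqₖ₋₁ + qₖ₋₂ (with p₋₁=1, p₋₂=0, q₋₁=0, q₋₂=1):
  k=0: a=1, p=1, q=1
  k=1: a=9, p=10, q=9
  k=2: a=1, p=11, q=10
  k=3: a=3, p=43, q=39

43/39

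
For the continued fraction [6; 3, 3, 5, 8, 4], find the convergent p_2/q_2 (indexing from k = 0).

63/10

Using pₖ = aₖpₖ₋₁ + pₖ₋₂, qₖ = aₖqₖ₋₁ + qₖ₋₂ (with p₋₁=1, p₋₂=0, q₋₁=0, q₋₂=1):
  k=0: a=6, p=6, q=1
  k=1: a=3, p=19, q=3
  k=2: a=3, p=63, q=10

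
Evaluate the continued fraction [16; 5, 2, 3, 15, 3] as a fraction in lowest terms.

Using pₖ = aₖpₖ₋₁ + pₖ₋₂ and qₖ = aₖqₖ₋₁ + qₖ₋₂:
  k=0: a=16, p=16, q=1
  k=1: a=5, p=81, q=5
  k=2: a=2, p=178, q=11
  k=3: a=3, p=615, q=38
  k=4: a=15, p=9403, q=581
  k=5: a=3, p=28824, q=1781

28824/1781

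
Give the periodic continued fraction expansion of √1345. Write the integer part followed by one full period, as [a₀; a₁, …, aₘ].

a₀ = ⌊√1345⌋ = 36.

[36; 1, 2, 14, 2, 1, 72]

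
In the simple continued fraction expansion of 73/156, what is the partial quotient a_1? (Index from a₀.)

2

73 = 0·156 + 73   →  a_0 = 0
156 = 2·73 + 10   →  a_1 = 2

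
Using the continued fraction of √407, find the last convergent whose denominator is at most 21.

√407 = [20; 5, 1, 2, 1, 5, 40, …] (period length 6).
Convergents:
  p_0/q_0 = 20/1
  p_1/q_1 = 101/5
  p_2/q_2 = 121/6
  p_3/q_3 = 343/17
  p_4/q_4 = 464/23
q_3 = 17 ≤ 21 < 23 = q_4, so the answer is 343/17.

343/17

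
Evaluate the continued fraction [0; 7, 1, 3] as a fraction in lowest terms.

Fold from the inside: start with 3/1.
  1 + 1/3 = 4/3
  7 + 3/4 = 31/4
  0 + 4/31 = 4/31

4/31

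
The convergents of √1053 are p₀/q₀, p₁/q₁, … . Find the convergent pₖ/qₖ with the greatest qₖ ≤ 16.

√1053 = [32; 2, 4, 2, 64, …] (period length 4).
Convergents:
  p_0/q_0 = 32/1
  p_1/q_1 = 65/2
  p_2/q_2 = 292/9
  p_3/q_3 = 649/20
q_2 = 9 ≤ 16 < 20 = q_3, so the answer is 292/9.

292/9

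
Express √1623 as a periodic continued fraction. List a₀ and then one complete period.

a₀ = ⌊√1623⌋ = 40.

[40; 3, 2, 26, 2, 3, 80]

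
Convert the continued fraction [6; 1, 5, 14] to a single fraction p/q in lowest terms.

Fold from the inside: start with 14/1.
  5 + 1/14 = 71/14
  1 + 14/71 = 85/71
  6 + 71/85 = 581/85

581/85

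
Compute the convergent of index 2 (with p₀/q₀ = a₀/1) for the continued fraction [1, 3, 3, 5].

Using pₖ = aₖpₖ₋₁ + pₖ₋₂, qₖ = aₖqₖ₋₁ + qₖ₋₂ (with p₋₁=1, p₋₂=0, q₋₁=0, q₋₂=1):
  k=0: a=1, p=1, q=1
  k=1: a=3, p=4, q=3
  k=2: a=3, p=13, q=10

13/10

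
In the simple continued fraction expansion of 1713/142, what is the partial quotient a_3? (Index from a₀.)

3

1713 = 12·142 + 9   →  a_0 = 12
142 = 15·9 + 7   →  a_1 = 15
9 = 1·7 + 2   →  a_2 = 1
7 = 3·2 + 1   →  a_3 = 3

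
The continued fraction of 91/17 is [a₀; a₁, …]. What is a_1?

2

91 = 5·17 + 6   →  a_0 = 5
17 = 2·6 + 5   →  a_1 = 2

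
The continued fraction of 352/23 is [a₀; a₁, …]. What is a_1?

3

352 = 15·23 + 7   →  a_0 = 15
23 = 3·7 + 2   →  a_1 = 3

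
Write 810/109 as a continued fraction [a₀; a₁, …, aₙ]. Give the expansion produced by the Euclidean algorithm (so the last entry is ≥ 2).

810 = 7·109 + 47
109 = 2·47 + 15
47 = 3·15 + 2
15 = 7·2 + 1
2 = 2·1 + 0  (stop)
So 810/109 = [7; 2, 3, 7, 2].

[7; 2, 3, 7, 2]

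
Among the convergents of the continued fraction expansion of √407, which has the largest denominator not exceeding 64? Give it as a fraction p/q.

√407 = [20; 5, 1, 2, 1, 5, 40, …] (period length 6).
Convergents:
  p_0/q_0 = 20/1
  p_1/q_1 = 101/5
  p_2/q_2 = 121/6
  p_3/q_3 = 343/17
  p_4/q_4 = 464/23
  p_5/q_5 = 2663/132
q_4 = 23 ≤ 64 < 132 = q_5, so the answer is 464/23.

464/23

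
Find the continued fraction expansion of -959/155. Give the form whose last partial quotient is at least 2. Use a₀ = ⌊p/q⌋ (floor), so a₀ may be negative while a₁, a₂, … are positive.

[-7; 1, 4, 2, 1, 9]

-959 = -7·155 + 126
155 = 1·126 + 29
126 = 4·29 + 10
29 = 2·10 + 9
10 = 1·9 + 1
9 = 9·1 + 0  (stop)
So -959/155 = [-7; 1, 4, 2, 1, 9].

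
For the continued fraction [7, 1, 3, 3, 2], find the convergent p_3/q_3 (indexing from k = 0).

Using pₖ = aₖpₖ₋₁ + pₖ₋₂, qₖ = aₖqₖ₋₁ + qₖ₋₂ (with p₋₁=1, p₋₂=0, q₋₁=0, q₋₂=1):
  k=0: a=7, p=7, q=1
  k=1: a=1, p=8, q=1
  k=2: a=3, p=31, q=4
  k=3: a=3, p=101, q=13

101/13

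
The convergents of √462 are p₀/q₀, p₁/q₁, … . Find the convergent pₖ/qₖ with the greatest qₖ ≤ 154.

√462 = [21; 2, 42, …] (period length 2).
Convergents:
  p_0/q_0 = 21/1
  p_1/q_1 = 43/2
  p_2/q_2 = 1827/85
  p_3/q_3 = 3697/172
q_2 = 85 ≤ 154 < 172 = q_3, so the answer is 1827/85.

1827/85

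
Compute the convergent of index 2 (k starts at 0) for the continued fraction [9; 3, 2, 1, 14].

Using pₖ = aₖpₖ₋₁ + pₖ₋₂, qₖ = aₖqₖ₋₁ + qₖ₋₂ (with p₋₁=1, p₋₂=0, q₋₁=0, q₋₂=1):
  k=0: a=9, p=9, q=1
  k=1: a=3, p=28, q=3
  k=2: a=2, p=65, q=7

65/7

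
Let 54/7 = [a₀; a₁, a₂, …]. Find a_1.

1

54 = 7·7 + 5   →  a_0 = 7
7 = 1·5 + 2   →  a_1 = 1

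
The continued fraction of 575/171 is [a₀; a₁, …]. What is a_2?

1

575 = 3·171 + 62   →  a_0 = 3
171 = 2·62 + 47   →  a_1 = 2
62 = 1·47 + 15   →  a_2 = 1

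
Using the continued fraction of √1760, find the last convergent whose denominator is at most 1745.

√1760 = [41; 1, 19, 1, 82, …] (period length 4).
Convergents:
  p_0/q_0 = 41/1
  p_1/q_1 = 42/1
  p_2/q_2 = 839/20
  p_3/q_3 = 881/21
  p_4/q_4 = 73081/1742
  p_5/q_5 = 73962/1763
q_4 = 1742 ≤ 1745 < 1763 = q_5, so the answer is 73081/1742.

73081/1742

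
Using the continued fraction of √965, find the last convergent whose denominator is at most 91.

√965 = [31; 15, 1, 1, 15, 62, …] (period length 5).
Convergents:
  p_0/q_0 = 31/1
  p_1/q_1 = 466/15
  p_2/q_2 = 497/16
  p_3/q_3 = 963/31
  p_4/q_4 = 14942/481
q_3 = 31 ≤ 91 < 481 = q_4, so the answer is 963/31.

963/31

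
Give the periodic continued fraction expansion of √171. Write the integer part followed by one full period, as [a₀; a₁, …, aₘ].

[13; 13, 26]

a₀ = ⌊√171⌋ = 13.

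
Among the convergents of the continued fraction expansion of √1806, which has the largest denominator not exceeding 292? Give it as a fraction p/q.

√1806 = [42; 2, 84, …] (period length 2).
Convergents:
  p_0/q_0 = 42/1
  p_1/q_1 = 85/2
  p_2/q_2 = 7182/169
  p_3/q_3 = 14449/340
q_2 = 169 ≤ 292 < 340 = q_3, so the answer is 7182/169.

7182/169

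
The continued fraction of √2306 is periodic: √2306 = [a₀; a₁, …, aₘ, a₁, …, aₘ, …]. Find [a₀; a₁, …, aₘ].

[48; 48, 96]

a₀ = ⌊√2306⌋ = 48.
With m₀=0, d₀=1 and mₖ₊₁ = dₖaₖ − mₖ, dₖ₊₁ = (n − mₖ₊₁²)/dₖ, aₖ₊₁ = ⌊(a₀+mₖ₊₁)/dₖ₊₁⌋:
  k=1: m=48, d=2, a=48
  k=2: m=48, d=1, a=96
d=1 and a=2a₀=96 at k=2, so the next step gives (m, d) = (48, 2) again — its k=1 value — and the period has length 2.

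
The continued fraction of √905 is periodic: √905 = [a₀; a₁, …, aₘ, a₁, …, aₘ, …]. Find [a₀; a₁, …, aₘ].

[30; 12, 60]

a₀ = ⌊√905⌋ = 30.
With m₀=0, d₀=1 and mₖ₊₁ = dₖaₖ − mₖ, dₖ₊₁ = (n − mₖ₊₁²)/dₖ, aₖ₊₁ = ⌊(a₀+mₖ₊₁)/dₖ₊₁⌋:
  k=1: m=30, d=5, a=12
  k=2: m=30, d=1, a=60
d=1 and a=2a₀=60 at k=2, so the next step gives (m, d) = (30, 5) again — its k=1 value — and the period has length 2.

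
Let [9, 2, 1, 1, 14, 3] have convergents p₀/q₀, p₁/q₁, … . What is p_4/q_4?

Using pₖ = aₖpₖ₋₁ + pₖ₋₂, qₖ = aₖqₖ₋₁ + qₖ₋₂ (with p₋₁=1, p₋₂=0, q₋₁=0, q₋₂=1):
  k=0: a=9, p=9, q=1
  k=1: a=2, p=19, q=2
  k=2: a=1, p=28, q=3
  k=3: a=1, p=47, q=5
  k=4: a=14, p=686, q=73

686/73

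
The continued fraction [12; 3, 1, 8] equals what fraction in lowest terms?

429/35

Fold from the inside: start with 8/1.
  1 + 1/8 = 9/8
  3 + 8/9 = 35/9
  12 + 9/35 = 429/35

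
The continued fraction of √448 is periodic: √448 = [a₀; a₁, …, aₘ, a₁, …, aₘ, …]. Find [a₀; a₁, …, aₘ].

[21; 6, 42]

a₀ = ⌊√448⌋ = 21.
With m₀=0, d₀=1 and mₖ₊₁ = dₖaₖ − mₖ, dₖ₊₁ = (n − mₖ₊₁²)/dₖ, aₖ₊₁ = ⌊(a₀+mₖ₊₁)/dₖ₊₁⌋:
  k=1: m=21, d=7, a=6
  k=2: m=21, d=1, a=42
d=1 and a=2a₀=42 at k=2, so the next step gives (m, d) = (21, 7) again — its k=1 value — and the period has length 2.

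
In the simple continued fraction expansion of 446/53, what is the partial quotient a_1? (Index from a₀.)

446 = 8·53 + 22   →  a_0 = 8
53 = 2·22 + 9   →  a_1 = 2

2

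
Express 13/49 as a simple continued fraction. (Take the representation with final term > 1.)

[0; 3, 1, 3, 3]

13 = 0·49 + 13
49 = 3·13 + 10
13 = 1·10 + 3
10 = 3·3 + 1
3 = 3·1 + 0  (stop)
So 13/49 = [0; 3, 1, 3, 3].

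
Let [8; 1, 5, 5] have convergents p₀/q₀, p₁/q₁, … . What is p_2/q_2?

53/6

Using pₖ = aₖpₖ₋₁ + pₖ₋₂, qₖ = aₖqₖ₋₁ + qₖ₋₂ (with p₋₁=1, p₋₂=0, q₋₁=0, q₋₂=1):
  k=0: a=8, p=8, q=1
  k=1: a=1, p=9, q=1
  k=2: a=5, p=53, q=6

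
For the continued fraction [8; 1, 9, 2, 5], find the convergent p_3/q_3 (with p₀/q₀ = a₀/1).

187/21

Using pₖ = aₖpₖ₋₁ + pₖ₋₂, qₖ = aₖqₖ₋₁ + qₖ₋₂ (with p₋₁=1, p₋₂=0, q₋₁=0, q₋₂=1):
  k=0: a=8, p=8, q=1
  k=1: a=1, p=9, q=1
  k=2: a=9, p=89, q=10
  k=3: a=2, p=187, q=21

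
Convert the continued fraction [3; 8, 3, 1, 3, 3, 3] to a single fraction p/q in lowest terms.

Fold from the inside: start with 3/1.
  3 + 1/3 = 10/3
  3 + 3/10 = 33/10
  1 + 10/33 = 43/33
  3 + 33/43 = 162/43
  8 + 43/162 = 1339/162
  3 + 162/1339 = 4179/1339

4179/1339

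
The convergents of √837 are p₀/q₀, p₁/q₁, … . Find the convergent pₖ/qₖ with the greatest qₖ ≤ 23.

√837 = [28; 1, 13, 2, 13, 1, 56, …] (period length 6).
Convergents:
  p_0/q_0 = 28/1
  p_1/q_1 = 29/1
  p_2/q_2 = 405/14
  p_3/q_3 = 839/29
q_2 = 14 ≤ 23 < 29 = q_3, so the answer is 405/14.

405/14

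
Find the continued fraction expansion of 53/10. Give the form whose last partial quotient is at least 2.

53 = 5*10 + 3
10 = 3*3 + 1
3 = 3*1 + 0  (stop)
So 53/10 = [5; 3, 3].

[5; 3, 3]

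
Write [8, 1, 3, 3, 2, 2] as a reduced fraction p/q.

Using pₖ = aₖpₖ₋₁ + pₖ₋₂ and qₖ = aₖqₖ₋₁ + qₖ₋₂:
  k=0: a=8, p=8, q=1
  k=1: a=1, p=9, q=1
  k=2: a=3, p=35, q=4
  k=3: a=3, p=114, q=13
  k=4: a=2, p=263, q=30
  k=5: a=2, p=640, q=73

640/73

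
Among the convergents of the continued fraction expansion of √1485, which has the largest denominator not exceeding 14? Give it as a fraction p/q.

√1485 = [38; 1, 1, 6, 1, 1, 76, …] (period length 6).
Convergents:
  p_0/q_0 = 38/1
  p_1/q_1 = 39/1
  p_2/q_2 = 77/2
  p_3/q_3 = 501/13
  p_4/q_4 = 578/15
q_3 = 13 ≤ 14 < 15 = q_4, so the answer is 501/13.

501/13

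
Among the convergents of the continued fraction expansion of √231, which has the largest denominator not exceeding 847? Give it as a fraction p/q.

11551/760

√231 = [15; 5, 30, …] (period length 2).
Convergents:
  p_0/q_0 = 15/1
  p_1/q_1 = 76/5
  p_2/q_2 = 2295/151
  p_3/q_3 = 11551/760
  p_4/q_4 = 348825/22951
q_3 = 760 ≤ 847 < 22951 = q_4, so the answer is 11551/760.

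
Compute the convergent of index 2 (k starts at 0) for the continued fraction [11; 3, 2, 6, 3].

Using pₖ = aₖpₖ₋₁ + pₖ₋₂, qₖ = aₖqₖ₋₁ + qₖ₋₂ (with p₋₁=1, p₋₂=0, q₋₁=0, q₋₂=1):
  k=0: a=11, p=11, q=1
  k=1: a=3, p=34, q=3
  k=2: a=2, p=79, q=7

79/7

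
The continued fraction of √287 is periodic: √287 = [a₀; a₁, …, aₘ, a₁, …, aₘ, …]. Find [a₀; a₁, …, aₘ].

a₀ = ⌊√287⌋ = 16.
With m₀=0, d₀=1 and mₖ₊₁ = dₖaₖ − mₖ, dₖ₊₁ = (n − mₖ₊₁²)/dₖ, aₖ₊₁ = ⌊(a₀+mₖ₊₁)/dₖ₊₁⌋:
  k=1: m=16, d=31, a=1
  k=2: m=15, d=2, a=15
  k=3: m=15, d=31, a=1
  k=4: m=16, d=1, a=32
d=1 and a=2a₀=32 at k=4, so the next step gives (m, d) = (16, 31) again — its k=1 value — and the period has length 4.

[16; 1, 15, 1, 32]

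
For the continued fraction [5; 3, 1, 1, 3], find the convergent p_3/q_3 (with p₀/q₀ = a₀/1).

Using pₖ = aₖpₖ₋₁ + pₖ₋₂, qₖ = aₖqₖ₋₁ + qₖ₋₂ (with p₋₁=1, p₋₂=0, q₋₁=0, q₋₂=1):
  k=0: a=5, p=5, q=1
  k=1: a=3, p=16, q=3
  k=2: a=1, p=21, q=4
  k=3: a=1, p=37, q=7

37/7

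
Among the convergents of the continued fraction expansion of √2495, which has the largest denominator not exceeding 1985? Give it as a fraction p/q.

√2495 = [49; 1, 18, 1, 98, …] (period length 4).
Convergents:
  p_0/q_0 = 49/1
  p_1/q_1 = 50/1
  p_2/q_2 = 949/19
  p_3/q_3 = 999/20
  p_4/q_4 = 98851/1979
  p_5/q_5 = 99850/1999
q_4 = 1979 ≤ 1985 < 1999 = q_5, so the answer is 98851/1979.

98851/1979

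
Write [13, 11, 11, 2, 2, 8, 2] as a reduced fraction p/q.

147317/11254

Using pₖ = aₖpₖ₋₁ + pₖ₋₂ and qₖ = aₖqₖ₋₁ + qₖ₋₂:
  k=0: a=13, p=13, q=1
  k=1: a=11, p=144, q=11
  k=2: a=11, p=1597, q=122
  k=3: a=2, p=3338, q=255
  k=4: a=2, p=8273, q=632
  k=5: a=8, p=69522, q=5311
  k=6: a=2, p=147317, q=11254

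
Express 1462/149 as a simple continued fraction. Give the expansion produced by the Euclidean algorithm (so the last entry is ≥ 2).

1462 = 9·149 + 121
149 = 1·121 + 28
121 = 4·28 + 9
28 = 3·9 + 1
9 = 9·1 + 0  (stop)
So 1462/149 = [9; 1, 4, 3, 9].

[9; 1, 4, 3, 9]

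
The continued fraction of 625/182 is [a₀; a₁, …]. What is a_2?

625 = 3·182 + 79   →  a_0 = 3
182 = 2·79 + 24   →  a_1 = 2
79 = 3·24 + 7   →  a_2 = 3

3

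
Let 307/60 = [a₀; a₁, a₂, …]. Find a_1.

8

307 = 5·60 + 7   →  a_0 = 5
60 = 8·7 + 4   →  a_1 = 8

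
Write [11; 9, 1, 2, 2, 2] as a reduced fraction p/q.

1832/165

Fold from the inside: start with 2/1.
  2 + 1/2 = 5/2
  2 + 2/5 = 12/5
  1 + 5/12 = 17/12
  9 + 12/17 = 165/17
  11 + 17/165 = 1832/165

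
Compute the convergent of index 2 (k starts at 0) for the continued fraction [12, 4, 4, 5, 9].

Using pₖ = aₖpₖ₋₁ + pₖ₋₂, qₖ = aₖqₖ₋₁ + qₖ₋₂ (with p₋₁=1, p₋₂=0, q₋₁=0, q₋₂=1):
  k=0: a=12, p=12, q=1
  k=1: a=4, p=49, q=4
  k=2: a=4, p=208, q=17

208/17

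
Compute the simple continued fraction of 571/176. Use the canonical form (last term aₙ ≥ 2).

[3; 4, 10, 1, 3]

571 = 3×176 + 43
176 = 4×43 + 4
43 = 10×4 + 3
4 = 1×3 + 1
3 = 3×1 + 0  (stop)
So 571/176 = [3; 4, 10, 1, 3].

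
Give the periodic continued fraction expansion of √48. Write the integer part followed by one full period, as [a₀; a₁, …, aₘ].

a₀ = ⌊√48⌋ = 6.
With m₀=0, d₀=1 and mₖ₊₁ = dₖaₖ − mₖ, dₖ₊₁ = (n − mₖ₊₁²)/dₖ, aₖ₊₁ = ⌊(a₀+mₖ₊₁)/dₖ₊₁⌋:
  k=1: m=6, d=12, a=1
  k=2: m=6, d=1, a=12
d=1 and a=2a₀=12 at k=2, so the next step gives (m, d) = (6, 12) again — its k=1 value — and the period has length 2.

[6; 1, 12]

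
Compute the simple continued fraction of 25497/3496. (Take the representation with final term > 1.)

[7; 3, 2, 2, 3, 3, 18]

25497 = 7×3496 + 1025
3496 = 3×1025 + 421
1025 = 2×421 + 183
421 = 2×183 + 55
183 = 3×55 + 18
55 = 3×18 + 1
18 = 18×1 + 0  (stop)
So 25497/3496 = [7; 3, 2, 2, 3, 3, 18].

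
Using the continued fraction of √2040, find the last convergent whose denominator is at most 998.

√2040 = [45; 6, 90, …] (period length 2).
Convergents:
  p_0/q_0 = 45/1
  p_1/q_1 = 271/6
  p_2/q_2 = 24435/541
  p_3/q_3 = 146881/3252
q_2 = 541 ≤ 998 < 3252 = q_3, so the answer is 24435/541.

24435/541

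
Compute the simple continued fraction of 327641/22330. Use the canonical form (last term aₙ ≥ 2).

[14; 1, 2, 18, 7, 3, 18]

327641 = 14*22330 + 15021
22330 = 1*15021 + 7309
15021 = 2*7309 + 403
7309 = 18*403 + 55
403 = 7*55 + 18
55 = 3*18 + 1
18 = 18*1 + 0  (stop)
So 327641/22330 = [14; 1, 2, 18, 7, 3, 18].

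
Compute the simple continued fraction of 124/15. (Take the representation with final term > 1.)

124 = 8×15 + 4
15 = 3×4 + 3
4 = 1×3 + 1
3 = 3×1 + 0  (stop)
So 124/15 = [8; 3, 1, 3].

[8; 3, 1, 3]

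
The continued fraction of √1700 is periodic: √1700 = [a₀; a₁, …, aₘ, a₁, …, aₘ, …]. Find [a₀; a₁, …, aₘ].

[41; 4, 3, 20, 3, 4, 82]

a₀ = ⌊√1700⌋ = 41.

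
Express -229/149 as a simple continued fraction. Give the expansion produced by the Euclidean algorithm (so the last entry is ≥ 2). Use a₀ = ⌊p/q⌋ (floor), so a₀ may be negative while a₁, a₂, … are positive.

[-2; 2, 6, 3, 1, 2]

-229 = -2×149 + 69
149 = 2×69 + 11
69 = 6×11 + 3
11 = 3×3 + 2
3 = 1×2 + 1
2 = 2×1 + 0  (stop)
So -229/149 = [-2; 2, 6, 3, 1, 2].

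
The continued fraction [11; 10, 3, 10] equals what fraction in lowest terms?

3551/320

Using pₖ = aₖpₖ₋₁ + pₖ₋₂ and qₖ = aₖqₖ₋₁ + qₖ₋₂:
  k=0: a=11, p=11, q=1
  k=1: a=10, p=111, q=10
  k=2: a=3, p=344, q=31
  k=3: a=10, p=3551, q=320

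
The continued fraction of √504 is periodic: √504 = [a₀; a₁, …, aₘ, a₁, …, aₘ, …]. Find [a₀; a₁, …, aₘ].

[22; 2, 4, 2, 44]

a₀ = ⌊√504⌋ = 22.
With m₀=0, d₀=1 and mₖ₊₁ = dₖaₖ − mₖ, dₖ₊₁ = (n − mₖ₊₁²)/dₖ, aₖ₊₁ = ⌊(a₀+mₖ₊₁)/dₖ₊₁⌋:
  k=1: m=22, d=20, a=2
  k=2: m=18, d=9, a=4
  k=3: m=18, d=20, a=2
  k=4: m=22, d=1, a=44
d=1 and a=2a₀=44 at k=4, so the next step gives (m, d) = (22, 20) again — its k=1 value — and the period has length 4.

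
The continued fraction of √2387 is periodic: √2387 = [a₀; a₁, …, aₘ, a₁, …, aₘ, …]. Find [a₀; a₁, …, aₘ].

a₀ = ⌊√2387⌋ = 48.

[48; 1, 5, 1, 96]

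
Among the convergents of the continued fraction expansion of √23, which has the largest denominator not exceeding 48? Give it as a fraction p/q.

211/44

√23 = [4; 1, 3, 1, 8, …] (period length 4).
Convergents:
  p_0/q_0 = 4/1
  p_1/q_1 = 5/1
  p_2/q_2 = 19/4
  p_3/q_3 = 24/5
  p_4/q_4 = 211/44
  p_5/q_5 = 235/49
q_4 = 44 ≤ 48 < 49 = q_5, so the answer is 211/44.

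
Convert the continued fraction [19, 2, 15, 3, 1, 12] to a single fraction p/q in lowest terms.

31311/1607

Using pₖ = aₖpₖ₋₁ + pₖ₋₂ and qₖ = aₖqₖ₋₁ + qₖ₋₂:
  k=0: a=19, p=19, q=1
  k=1: a=2, p=39, q=2
  k=2: a=15, p=604, q=31
  k=3: a=3, p=1851, q=95
  k=4: a=1, p=2455, q=126
  k=5: a=12, p=31311, q=1607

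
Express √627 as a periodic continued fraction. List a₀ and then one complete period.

[25; 25, 50]

a₀ = ⌊√627⌋ = 25.
With m₀=0, d₀=1 and mₖ₊₁ = dₖaₖ − mₖ, dₖ₊₁ = (n − mₖ₊₁²)/dₖ, aₖ₊₁ = ⌊(a₀+mₖ₊₁)/dₖ₊₁⌋:
  k=1: m=25, d=2, a=25
  k=2: m=25, d=1, a=50
d=1 and a=2a₀=50 at k=2, so the next step gives (m, d) = (25, 2) again — its k=1 value — and the period has length 2.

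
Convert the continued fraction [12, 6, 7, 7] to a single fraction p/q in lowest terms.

3734/307

Using pₖ = aₖpₖ₋₁ + pₖ₋₂ and qₖ = aₖqₖ₋₁ + qₖ₋₂:
  k=0: a=12, p=12, q=1
  k=1: a=6, p=73, q=6
  k=2: a=7, p=523, q=43
  k=3: a=7, p=3734, q=307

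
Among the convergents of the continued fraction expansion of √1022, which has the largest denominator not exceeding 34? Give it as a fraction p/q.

1023/32

√1022 = [31; 1, 30, 1, 62, …] (period length 4).
Convergents:
  p_0/q_0 = 31/1
  p_1/q_1 = 32/1
  p_2/q_2 = 991/31
  p_3/q_3 = 1023/32
  p_4/q_4 = 64417/2015
q_3 = 32 ≤ 34 < 2015 = q_4, so the answer is 1023/32.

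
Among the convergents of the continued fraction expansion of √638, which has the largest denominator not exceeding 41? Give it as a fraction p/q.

682/27

√638 = [25; 3, 1, 6, 2, 6, 1, 3, 50, …] (period length 8).
Convergents:
  p_0/q_0 = 25/1
  p_1/q_1 = 76/3
  p_2/q_2 = 101/4
  p_3/q_3 = 682/27
  p_4/q_4 = 1465/58
q_3 = 27 ≤ 41 < 58 = q_4, so the answer is 682/27.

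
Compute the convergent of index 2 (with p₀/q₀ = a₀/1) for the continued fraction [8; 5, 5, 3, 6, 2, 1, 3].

213/26

Using pₖ = aₖpₖ₋₁ + pₖ₋₂, qₖ = aₖqₖ₋₁ + qₖ₋₂ (with p₋₁=1, p₋₂=0, q₋₁=0, q₋₂=1):
  k=0: a=8, p=8, q=1
  k=1: a=5, p=41, q=5
  k=2: a=5, p=213, q=26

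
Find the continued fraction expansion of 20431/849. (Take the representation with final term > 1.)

20431 = 24·849 + 55
849 = 15·55 + 24
55 = 2·24 + 7
24 = 3·7 + 3
7 = 2·3 + 1
3 = 3·1 + 0  (stop)
So 20431/849 = [24; 15, 2, 3, 2, 3].

[24; 15, 2, 3, 2, 3]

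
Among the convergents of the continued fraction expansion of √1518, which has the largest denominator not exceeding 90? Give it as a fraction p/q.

√1518 = [38; 1, 24, 1, 76, …] (period length 4).
Convergents:
  p_0/q_0 = 38/1
  p_1/q_1 = 39/1
  p_2/q_2 = 974/25
  p_3/q_3 = 1013/26
  p_4/q_4 = 77962/2001
q_3 = 26 ≤ 90 < 2001 = q_4, so the answer is 1013/26.

1013/26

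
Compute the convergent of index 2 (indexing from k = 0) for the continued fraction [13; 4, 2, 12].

Using pₖ = aₖpₖ₋₁ + pₖ₋₂, qₖ = aₖqₖ₋₁ + qₖ₋₂ (with p₋₁=1, p₋₂=0, q₋₁=0, q₋₂=1):
  k=0: a=13, p=13, q=1
  k=1: a=4, p=53, q=4
  k=2: a=2, p=119, q=9

119/9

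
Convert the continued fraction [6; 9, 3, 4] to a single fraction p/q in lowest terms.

Fold from the inside: start with 4/1.
  3 + 1/4 = 13/4
  9 + 4/13 = 121/13
  6 + 13/121 = 739/121

739/121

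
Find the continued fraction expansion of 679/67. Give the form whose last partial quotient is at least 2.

679 = 10·67 + 9
67 = 7·9 + 4
9 = 2·4 + 1
4 = 4·1 + 0  (stop)
So 679/67 = [10; 7, 2, 4].

[10; 7, 2, 4]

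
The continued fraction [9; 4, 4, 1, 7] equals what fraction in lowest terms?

Using pₖ = aₖpₖ₋₁ + pₖ₋₂ and qₖ = aₖqₖ₋₁ + qₖ₋₂:
  k=0: a=9, p=9, q=1
  k=1: a=4, p=37, q=4
  k=2: a=4, p=157, q=17
  k=3: a=1, p=194, q=21
  k=4: a=7, p=1515, q=164

1515/164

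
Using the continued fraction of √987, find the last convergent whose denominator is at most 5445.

√987 = [31; 2, 2, 2, 62, …] (period length 4).
Convergents:
  p_0/q_0 = 31/1
  p_1/q_1 = 63/2
  p_2/q_2 = 157/5
  p_3/q_3 = 377/12
  p_4/q_4 = 23531/749
  p_5/q_5 = 47439/1510
  p_6/q_6 = 118409/3769
  p_7/q_7 = 284257/9048
q_6 = 3769 ≤ 5445 < 9048 = q_7, so the answer is 118409/3769.

118409/3769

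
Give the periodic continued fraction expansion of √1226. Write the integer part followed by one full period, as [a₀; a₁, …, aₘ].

[35; 70]

a₀ = ⌊√1226⌋ = 35.
With m₀=0, d₀=1 and mₖ₊₁ = dₖaₖ − mₖ, dₖ₊₁ = (n − mₖ₊₁²)/dₖ, aₖ₊₁ = ⌊(a₀+mₖ₊₁)/dₖ₊₁⌋:
  k=1: m=35, d=1, a=70
d=1 and a=2a₀=70 at k=1, so the next step gives (m, d) = (35, 1) again — its k=1 value — and the period has length 1.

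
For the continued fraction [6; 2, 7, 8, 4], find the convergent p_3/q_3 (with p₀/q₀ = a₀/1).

Using pₖ = aₖpₖ₋₁ + pₖ₋₂, qₖ = aₖqₖ₋₁ + qₖ₋₂ (with p₋₁=1, p₋₂=0, q₋₁=0, q₋₂=1):
  k=0: a=6, p=6, q=1
  k=1: a=2, p=13, q=2
  k=2: a=7, p=97, q=15
  k=3: a=8, p=789, q=122

789/122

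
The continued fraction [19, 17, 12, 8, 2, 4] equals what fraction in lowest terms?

Fold from the inside: start with 4/1.
  2 + 1/4 = 9/4
  8 + 4/9 = 76/9
  12 + 9/76 = 921/76
  17 + 76/921 = 15733/921
  19 + 921/15733 = 299848/15733

299848/15733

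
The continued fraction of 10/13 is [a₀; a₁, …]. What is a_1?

1

10 = 0·13 + 10   →  a_0 = 0
13 = 1·10 + 3   →  a_1 = 1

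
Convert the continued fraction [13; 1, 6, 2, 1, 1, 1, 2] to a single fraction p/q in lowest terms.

Using pₖ = aₖpₖ₋₁ + pₖ₋₂ and qₖ = aₖqₖ₋₁ + qₖ₋₂:
  k=0: a=13, p=13, q=1
  k=1: a=1, p=14, q=1
  k=2: a=6, p=97, q=7
  k=3: a=2, p=208, q=15
  k=4: a=1, p=305, q=22
  k=5: a=1, p=513, q=37
  k=6: a=1, p=818, q=59
  k=7: a=2, p=2149, q=155

2149/155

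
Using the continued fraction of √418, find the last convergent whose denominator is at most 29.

184/9

√418 = [20; 2, 4, 20, 4, 2, 40, …] (period length 6).
Convergents:
  p_0/q_0 = 20/1
  p_1/q_1 = 41/2
  p_2/q_2 = 184/9
  p_3/q_3 = 3721/182
q_2 = 9 ≤ 29 < 182 = q_3, so the answer is 184/9.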